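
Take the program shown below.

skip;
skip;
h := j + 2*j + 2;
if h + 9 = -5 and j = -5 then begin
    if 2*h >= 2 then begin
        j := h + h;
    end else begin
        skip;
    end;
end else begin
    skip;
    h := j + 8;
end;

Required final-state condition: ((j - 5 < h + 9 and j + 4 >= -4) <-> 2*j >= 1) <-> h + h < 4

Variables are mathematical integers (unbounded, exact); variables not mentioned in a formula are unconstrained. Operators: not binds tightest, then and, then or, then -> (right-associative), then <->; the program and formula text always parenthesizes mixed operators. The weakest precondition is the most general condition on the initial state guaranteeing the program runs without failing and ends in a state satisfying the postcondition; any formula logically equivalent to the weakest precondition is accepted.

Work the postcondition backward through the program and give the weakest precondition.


Working backward. After the program, the postcondition ((j - 5 < h + 9 and j + 4 >= -4) <-> 2*j >= 1) <-> h + h < 4 must hold; in canonical form it is ((j < h + 14 and j >= -8) <-> 2*j >= 1) <-> 2*h < 4.
Then branch requires (2*h >= 2 -> (((h < 14 and 2*h >= -8) <-> 4*h >= 1) <-> 2*h < 4)) and ((not (2*h >= 2)) -> (((j < h + 14 and j >= -8) <-> 2*j >= 1) <-> 2*h < 4)); else branch requires (j >= -8 <-> 2*j >= 1) <-> 2*j < -12.
Before the if: ((h = -14 and j = -5) -> ((2*h >= 2 -> (((h < 14 and 2*h >= -8) <-> 4*h >= 1) <-> 2*h < 4)) and ((not (2*h >= 2)) -> (((j < h + 14 and j >= -8) <-> 2*j >= 1) <-> 2*h < 4)))) and ((not (h = -14 and j = -5)) -> ((j >= -8 <-> 2*j >= 1) <-> 2*j < -12))
Before h := j + 2*j + 2: ((3*j = -16 and j = -5) -> ((6*j >= -2 -> (((3*j < 12 and 6*j >= -12) <-> 12*j >= -7) <-> 6*j < 0)) and ((not (6*j >= -2)) -> (((2*j > -16 and j >= -8) <-> 2*j >= 1) <-> 6*j < 0)))) and ((not (3*j = -16 and j = -5)) -> ((j >= -8 <-> 2*j >= 1) <-> 2*j < -12))
Before skip: ((3*j = -16 and j = -5) -> ((6*j >= -2 -> (((3*j < 12 and 6*j >= -12) <-> 12*j >= -7) <-> 6*j < 0)) and ((not (6*j >= -2)) -> (((2*j > -16 and j >= -8) <-> 2*j >= 1) <-> 6*j < 0)))) and ((not (3*j = -16 and j = -5)) -> ((j >= -8 <-> 2*j >= 1) <-> 2*j < -12))
Before skip: ((3*j = -16 and j = -5) -> ((6*j >= -2 -> (((3*j < 12 and 6*j >= -12) <-> 12*j >= -7) <-> 6*j < 0)) and ((not (6*j >= -2)) -> (((2*j > -16 and j >= -8) <-> 2*j >= 1) <-> 6*j < 0)))) and ((not (3*j = -16 and j = -5)) -> ((j >= -8 <-> 2*j >= 1) <-> 2*j < -12))
Answer: WP = ((3*j = -16 and j = -5) -> ((6*j >= -2 -> (((3*j < 12 and 6*j >= -12) <-> 12*j >= -7) <-> 6*j < 0)) and ((not (6*j >= -2)) -> (((2*j > -16 and j >= -8) <-> 2*j >= 1) <-> 6*j < 0)))) and ((not (3*j = -16 and j = -5)) -> ((j >= -8 <-> 2*j >= 1) <-> 2*j < -12))


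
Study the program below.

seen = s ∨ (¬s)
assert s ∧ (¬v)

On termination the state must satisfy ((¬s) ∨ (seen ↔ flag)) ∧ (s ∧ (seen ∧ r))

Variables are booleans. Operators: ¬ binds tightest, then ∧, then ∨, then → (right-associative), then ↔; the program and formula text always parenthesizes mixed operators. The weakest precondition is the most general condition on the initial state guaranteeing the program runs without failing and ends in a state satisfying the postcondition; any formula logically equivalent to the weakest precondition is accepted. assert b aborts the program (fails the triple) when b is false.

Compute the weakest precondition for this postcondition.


Working backward. After the program, the postcondition ((¬s) ∨ (seen ↔ flag)) ∧ (s ∧ (seen ∧ r)) must hold; in canonical form it is ((¬s) ∨ (seen ↔ flag)) ∧ s ∧ seen ∧ r.
Before assert s ∧ (¬v): s ∧ (¬v) ∧ ((¬s) ∨ (seen ↔ flag)) ∧ seen ∧ r
Before seen := s ∨ (¬s): s ∧ (¬v) ∧ ((¬s) ∨ flag) ∧ r
Answer: WP = s ∧ (¬v) ∧ ((¬s) ∨ flag) ∧ r


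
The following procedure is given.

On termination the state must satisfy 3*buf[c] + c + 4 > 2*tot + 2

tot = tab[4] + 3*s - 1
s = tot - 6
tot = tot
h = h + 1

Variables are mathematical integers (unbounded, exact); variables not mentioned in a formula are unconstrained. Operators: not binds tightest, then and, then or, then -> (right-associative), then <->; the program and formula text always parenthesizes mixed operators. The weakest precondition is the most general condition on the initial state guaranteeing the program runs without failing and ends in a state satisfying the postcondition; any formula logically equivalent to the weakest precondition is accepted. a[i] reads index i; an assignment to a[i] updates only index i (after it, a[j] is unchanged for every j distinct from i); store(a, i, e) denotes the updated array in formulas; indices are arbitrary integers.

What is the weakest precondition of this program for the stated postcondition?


Working backward. After the program, the postcondition 3*buf[c] + c + 4 > 2*tot + 2 must hold; in canonical form it is 3*buf[c] + c > 2*tot - 2.
Before h := h + 1: 3*buf[c] + c > 2*tot - 2
Before tot := tot: 3*buf[c] + c > 2*tot - 2
Before s := tot - 6: 3*buf[c] + c > 2*tot - 2
Before tot := tab[4] + 3*s - 1: 3*buf[c] + c > 2*tab[4] + 6*s - 4
Answer: WP = 3*buf[c] + c > 2*tab[4] + 6*s - 4


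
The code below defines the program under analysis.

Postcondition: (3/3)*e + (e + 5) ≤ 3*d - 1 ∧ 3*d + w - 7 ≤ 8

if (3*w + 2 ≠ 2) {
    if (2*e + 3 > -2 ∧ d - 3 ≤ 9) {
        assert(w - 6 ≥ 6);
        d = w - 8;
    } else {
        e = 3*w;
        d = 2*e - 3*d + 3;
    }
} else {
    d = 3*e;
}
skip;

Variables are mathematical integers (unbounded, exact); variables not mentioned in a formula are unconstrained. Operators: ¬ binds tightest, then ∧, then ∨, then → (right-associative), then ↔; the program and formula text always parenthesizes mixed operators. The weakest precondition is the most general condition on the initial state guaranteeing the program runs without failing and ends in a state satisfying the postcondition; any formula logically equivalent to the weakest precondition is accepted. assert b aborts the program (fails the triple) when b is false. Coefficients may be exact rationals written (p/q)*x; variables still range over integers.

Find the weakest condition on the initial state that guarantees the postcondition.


Working backward. After the program, the postcondition (3/3)*e + (e + 5) ≤ 3*d - 1 ∧ 3*d + w - 7 ≤ 8 must hold; in canonical form it is 2*e ≤ 3*d - 6 ∧ 3*d + w ≤ 15.
Before skip: 2*e ≤ 3*d - 6 ∧ 3*d + w ≤ 15
Then branch requires ((2*e > -5 ∧ d ≤ 12) → (w ≥ 12 ∧ 2*e ≤ 3*w - 30 ∧ 4*w ≤ 39)) ∧ ((¬(2*e > -5 ∧ d ≤ 12)) → (9*d ≤ 12*w + 3 ∧ 19*w ≤ 9*d + 6)); else branch requires 7*e ≥ 6 ∧ 9*e + w ≤ 15.
Before the if: (3*w ≠ 0 → (((2*e > -5 ∧ d ≤ 12) → (w ≥ 12 ∧ 2*e ≤ 3*w - 30 ∧ 4*w ≤ 39)) ∧ ((¬(2*e > -5 ∧ d ≤ 12)) → (9*d ≤ 12*w + 3 ∧ 19*w ≤ 9*d + 6)))) ∧ ((¬(3*w ≠ 0)) → (7*e ≥ 6 ∧ 9*e + w ≤ 15))
Answer: WP = (3*w ≠ 0 → (((2*e > -5 ∧ d ≤ 12) → (w ≥ 12 ∧ 2*e ≤ 3*w - 30 ∧ 4*w ≤ 39)) ∧ ((¬(2*e > -5 ∧ d ≤ 12)) → (9*d ≤ 12*w + 3 ∧ 19*w ≤ 9*d + 6)))) ∧ ((¬(3*w ≠ 0)) → (7*e ≥ 6 ∧ 9*e + w ≤ 15))


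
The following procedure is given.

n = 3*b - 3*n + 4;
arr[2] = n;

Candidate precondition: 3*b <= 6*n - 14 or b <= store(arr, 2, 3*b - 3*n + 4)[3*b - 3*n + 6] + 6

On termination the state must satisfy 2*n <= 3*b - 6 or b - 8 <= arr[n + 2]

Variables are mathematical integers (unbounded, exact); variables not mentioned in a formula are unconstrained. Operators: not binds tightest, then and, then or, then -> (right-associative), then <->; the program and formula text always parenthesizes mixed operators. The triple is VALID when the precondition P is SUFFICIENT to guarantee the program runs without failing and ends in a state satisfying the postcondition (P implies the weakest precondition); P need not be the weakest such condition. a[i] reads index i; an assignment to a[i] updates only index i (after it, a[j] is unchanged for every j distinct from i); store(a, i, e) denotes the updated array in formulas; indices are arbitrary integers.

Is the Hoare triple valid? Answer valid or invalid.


Working backward. After the program, the postcondition 2*n <= 3*b - 6 or b - 8 <= arr[n + 2] must hold; in canonical form it is 2*n <= 3*b - 6 or b <= arr[n + 2] + 8.
Before arr[2] := n: 2*n <= 3*b - 6 or b <= store(arr, 2, n)[n + 2] + 8
Before n := 3*b - 3*n + 4: 3*b <= 6*n - 14 or b <= store(arr, 2, 3*b - 3*n + 4)[3*b - 3*n + 6] + 8
The weakest precondition is 3*b <= 6*n - 14 or b <= store(arr, 2, 3*b - 3*n + 4)[3*b - 3*n + 6] + 8.
Check whether 3*b <= 6*n - 14 or b <= store(arr, 2, 3*b - 3*n + 4)[3*b - 3*n + 6] + 6 implies it.
Every state satisfying the precondition satisfies the weakest precondition: the implication holds.
Answer: valid


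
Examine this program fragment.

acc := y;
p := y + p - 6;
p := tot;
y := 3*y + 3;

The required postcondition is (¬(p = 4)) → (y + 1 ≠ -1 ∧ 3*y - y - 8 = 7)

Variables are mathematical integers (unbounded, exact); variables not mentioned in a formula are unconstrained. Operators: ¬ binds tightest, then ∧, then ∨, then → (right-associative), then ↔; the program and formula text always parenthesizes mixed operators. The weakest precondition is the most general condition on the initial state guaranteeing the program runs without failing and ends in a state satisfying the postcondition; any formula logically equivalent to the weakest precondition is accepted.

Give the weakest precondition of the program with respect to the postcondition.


Working backward. After the program, the postcondition (¬(p = 4)) → (y + 1 ≠ -1 ∧ 3*y - y - 8 = 7) must hold; in canonical form it is (¬(p = 4)) → (y ≠ -2 ∧ 2*y = 15).
Before y := 3*y + 3: (¬(p = 4)) → (3*y ≠ -5 ∧ 6*y = 9)
Before p := tot: (¬(tot = 4)) → (3*y ≠ -5 ∧ 6*y = 9)
Before p := y + p - 6: (¬(tot = 4)) → (3*y ≠ -5 ∧ 6*y = 9)
Before acc := y: (¬(tot = 4)) → (3*y ≠ -5 ∧ 6*y = 9)
Answer: WP = (¬(tot = 4)) → (3*y ≠ -5 ∧ 6*y = 9)


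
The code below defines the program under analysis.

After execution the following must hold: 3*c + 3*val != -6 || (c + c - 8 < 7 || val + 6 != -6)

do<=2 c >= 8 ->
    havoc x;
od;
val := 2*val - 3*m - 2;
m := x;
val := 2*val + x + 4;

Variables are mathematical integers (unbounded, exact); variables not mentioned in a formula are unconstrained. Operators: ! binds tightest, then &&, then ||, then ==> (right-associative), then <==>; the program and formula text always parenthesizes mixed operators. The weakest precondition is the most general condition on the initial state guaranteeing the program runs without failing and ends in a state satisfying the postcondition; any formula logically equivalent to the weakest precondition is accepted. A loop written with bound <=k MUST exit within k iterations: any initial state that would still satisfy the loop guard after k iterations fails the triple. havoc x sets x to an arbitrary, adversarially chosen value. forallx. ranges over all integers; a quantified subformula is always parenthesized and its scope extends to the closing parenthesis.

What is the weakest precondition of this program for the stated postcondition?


Working backward. After the program, the postcondition 3*c + 3*val != -6 || (c + c - 8 < 7 || val + 6 != -6) must hold; in canonical form it is 3*c + 3*val != -6 || 2*c < 15 || val != -12.
Before val := 2*val + x + 4: 3*c + 6*val + 3*x != -18 || 2*c < 15 || 2*val + x != -16
Before m := x: 3*c + 6*val + 3*x != -18 || 2*c < 15 || 2*val + x != -16
Before val := 2*val - 3*m - 2: 3*c + 12*val + 3*x != 18*m - 6 || 2*c < 15 || 4*val + x != 6*m - 12
Before the loop (bound <=2), unroll the exhaustion recursion (WP_0 = exit-now case; WP_j = one more guarded iteration, up to j = 2):
  WP_0: (!(c >= 8)) && (3*c + 12*val + 3*x != 18*m - 6 || 2*c < 15 || 4*val + x != 6*m - 12)
  WP_1: (c >= 8 ==> (forall x_1. ((!(c >= 8)) && (3*c + 12*val + 3*x_1 != 18*m - 6 || 2*c < 15 || 4*val + x_1 != 6*m - 12)))) && ((!(c >= 8)) ==> (3*c + 12*val + 3*x != 18*m - 6 || 2*c < 15 || 4*val + x != 6*m - 12))
  WP_2: (c >= 8 ==> (forall x_2. ((c >= 8 ==> (forall x_1. ((!(c >= 8)) && (3*c + 12*val + 3*x_1 != 18*m - 6 || 2*c < 15 || 4*val + x_1 != 6*m - 12)))) && ((!(c >= 8)) ==> (3*c + 12*val + 3*x_2 != 18*m - 6 || 2*c < 15 || 4*val + x_2 != 6*m - 12))))) && ((!(c >= 8)) ==> (3*c + 12*val + 3*x != 18*m - 6 || 2*c < 15 || 4*val + x != 6*m - 12))
So before the loop: (c >= 8 ==> (forall x_2. ((c >= 8 ==> (forall x_1. ((!(c >= 8)) && (3*c + 12*val + 3*x_1 != 18*m - 6 || 2*c < 15 || 4*val + x_1 != 6*m - 12)))) && ((!(c >= 8)) ==> (3*c + 12*val + 3*x_2 != 18*m - 6 || 2*c < 15 || 4*val + x_2 != 6*m - 12))))) && ((!(c >= 8)) ==> (3*c + 12*val + 3*x != 18*m - 6 || 2*c < 15 || 4*val + x != 6*m - 12))
Answer: WP = (c >= 8 ==> (forall x_2. ((c >= 8 ==> (forall x_1. ((!(c >= 8)) && (3*c + 12*val + 3*x_1 != 18*m - 6 || 2*c < 15 || 4*val + x_1 != 6*m - 12)))) && ((!(c >= 8)) ==> (3*c + 12*val + 3*x_2 != 18*m - 6 || 2*c < 15 || 4*val + x_2 != 6*m - 12))))) && ((!(c >= 8)) ==> (3*c + 12*val + 3*x != 18*m - 6 || 2*c < 15 || 4*val + x != 6*m - 12))


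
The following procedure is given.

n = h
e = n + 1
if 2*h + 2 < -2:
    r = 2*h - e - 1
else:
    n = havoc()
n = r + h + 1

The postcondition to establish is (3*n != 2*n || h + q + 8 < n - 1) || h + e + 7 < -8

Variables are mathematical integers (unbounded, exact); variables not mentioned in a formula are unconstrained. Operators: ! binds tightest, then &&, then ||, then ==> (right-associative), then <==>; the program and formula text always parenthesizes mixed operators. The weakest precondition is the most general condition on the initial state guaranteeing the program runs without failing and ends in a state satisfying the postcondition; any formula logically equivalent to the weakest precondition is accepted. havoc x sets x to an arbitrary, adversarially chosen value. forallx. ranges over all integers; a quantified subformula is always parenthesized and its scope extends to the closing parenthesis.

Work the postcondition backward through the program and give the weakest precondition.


Working backward. After the program, the postcondition (3*n != 2*n || h + q + 8 < n - 1) || h + e + 7 < -8 must hold; in canonical form it is n != 0 || h + q < n - 9 || e + h < -15.
Before n := r + h + 1: h + r != -1 || q < r - 8 || e + h < -15
Then branch requires 3*h != e || e + q < 2*h - 9 || e + h < -15; else branch requires h + r != -1 || q < r - 8 || e + h < -15.
Before the if: (2*h < -4 ==> (3*h != e || e + q < 2*h - 9 || e + h < -15)) && ((!(2*h < -4)) ==> (h + r != -1 || q < r - 8 || e + h < -15))
Before e := n + 1: (2*h < -4 ==> (3*h != n + 1 || n + q < 2*h - 10 || h + n < -16)) && ((!(2*h < -4)) ==> (h + r != -1 || q < r - 8 || h + n < -16))
Before n := h: (2*h < -4 ==> (2*h != 1 || q < h - 10 || 2*h < -16)) && ((!(2*h < -4)) ==> (h + r != -1 || q < r - 8 || 2*h < -16))
Answer: WP = (2*h < -4 ==> (2*h != 1 || q < h - 10 || 2*h < -16)) && ((!(2*h < -4)) ==> (h + r != -1 || q < r - 8 || 2*h < -16))


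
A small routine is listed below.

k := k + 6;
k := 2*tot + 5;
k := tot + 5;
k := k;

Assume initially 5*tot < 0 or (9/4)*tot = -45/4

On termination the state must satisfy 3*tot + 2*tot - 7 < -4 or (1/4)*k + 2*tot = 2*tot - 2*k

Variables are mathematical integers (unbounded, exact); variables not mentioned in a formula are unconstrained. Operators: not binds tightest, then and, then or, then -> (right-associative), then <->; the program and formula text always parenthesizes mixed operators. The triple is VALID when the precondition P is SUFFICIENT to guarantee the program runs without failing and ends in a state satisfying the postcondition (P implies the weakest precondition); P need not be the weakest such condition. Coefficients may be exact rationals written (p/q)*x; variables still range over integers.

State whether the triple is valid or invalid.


Working backward. After the program, the postcondition 3*tot + 2*tot - 7 < -4 or (1/4)*k + 2*tot = 2*tot - 2*k must hold; in canonical form it is 5*tot < 3 or (9/4)*k = 0.
Before k := k: 5*tot < 3 or (9/4)*k = 0
Before k := tot + 5: 5*tot < 3 or (9/4)*tot = -45/4
Before k := 2*tot + 5: 5*tot < 3 or (9/4)*tot = -45/4
Before k := k + 6: 5*tot < 3 or (9/4)*tot = -45/4
The weakest precondition is 5*tot < 3 or (9/4)*tot = -45/4.
Check whether 5*tot < 0 or (9/4)*tot = -45/4 implies it.
Every state satisfying the precondition satisfies the weakest precondition: the implication holds.
Answer: valid


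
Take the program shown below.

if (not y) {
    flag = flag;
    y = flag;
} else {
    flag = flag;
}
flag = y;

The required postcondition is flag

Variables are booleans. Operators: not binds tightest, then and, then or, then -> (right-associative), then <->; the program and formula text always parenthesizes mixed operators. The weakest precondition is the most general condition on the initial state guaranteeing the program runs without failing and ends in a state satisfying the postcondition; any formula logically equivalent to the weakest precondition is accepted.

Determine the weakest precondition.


Working backward. After the program, flag must hold.
Before flag := y: y
Then branch requires flag; else branch requires y.
Before the if: (not y) -> flag
Answer: WP = (not y) -> flag


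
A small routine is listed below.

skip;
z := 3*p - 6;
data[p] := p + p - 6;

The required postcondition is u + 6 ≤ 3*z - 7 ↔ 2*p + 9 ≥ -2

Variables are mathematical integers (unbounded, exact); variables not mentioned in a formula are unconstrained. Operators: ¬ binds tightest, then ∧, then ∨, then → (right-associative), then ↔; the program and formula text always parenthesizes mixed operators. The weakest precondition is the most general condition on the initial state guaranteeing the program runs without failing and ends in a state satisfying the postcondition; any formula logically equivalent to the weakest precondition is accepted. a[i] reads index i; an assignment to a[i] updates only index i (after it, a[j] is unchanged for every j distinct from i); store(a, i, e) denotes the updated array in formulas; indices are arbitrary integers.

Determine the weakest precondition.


Working backward. After the program, the postcondition u + 6 ≤ 3*z - 7 ↔ 2*p + 9 ≥ -2 must hold; in canonical form it is u ≤ 3*z - 13 ↔ 2*p ≥ -11.
Before data[p] := p + p - 6: u ≤ 3*z - 13 ↔ 2*p ≥ -11
Before z := 3*p - 6: u ≤ 9*p - 31 ↔ 2*p ≥ -11
Before skip: u ≤ 9*p - 31 ↔ 2*p ≥ -11
Answer: WP = u ≤ 9*p - 31 ↔ 2*p ≥ -11


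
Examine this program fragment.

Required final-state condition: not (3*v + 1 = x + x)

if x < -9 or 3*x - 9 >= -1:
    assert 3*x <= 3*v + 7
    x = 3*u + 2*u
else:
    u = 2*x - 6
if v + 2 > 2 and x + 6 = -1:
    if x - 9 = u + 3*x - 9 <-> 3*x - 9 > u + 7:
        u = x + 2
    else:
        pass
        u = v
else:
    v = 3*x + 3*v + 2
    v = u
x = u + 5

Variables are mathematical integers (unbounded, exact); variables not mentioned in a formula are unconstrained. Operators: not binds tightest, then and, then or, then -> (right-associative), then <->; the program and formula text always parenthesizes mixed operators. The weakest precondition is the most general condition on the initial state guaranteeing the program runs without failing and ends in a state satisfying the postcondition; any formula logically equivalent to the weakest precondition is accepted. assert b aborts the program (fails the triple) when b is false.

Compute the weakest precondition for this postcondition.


Working backward. After the program, the postcondition not (3*v + 1 = x + x) must hold; in canonical form it is not (3*v = 2*x - 1).
Before x := u + 5: not (3*v = 2*u + 9)
Then branch requires ((u + 2*x = 0 <-> 3*x > u + 16) -> (not (3*v = 2*x + 13))) and ((not (u + 2*x = 0 <-> 3*x > u + 16)) -> (not (v = 9))); else branch requires not (u = 9).
Before the if: ((v > 0 and x = -7) -> (((u + 2*x = 0 <-> 3*x > u + 16) -> (not (3*v = 2*x + 13))) and ((not (u + 2*x = 0 <-> 3*x > u + 16)) -> (not (v = 9))))) and ((not (v > 0 and x = -7)) -> (not (u = 9)))
Then branch requires 3*x <= 3*v + 7 and ((v > 0 and 5*u = -7) -> (((11*u = 0 <-> 14*u > 16) -> (not (3*v = 10*u + 13))) and ((not (11*u = 0 <-> 14*u > 16)) -> (not (v = 9))))) and ((not (v > 0 and 5*u = -7)) -> (not (u = 9))); else branch requires ((v > 0 and x = -7) -> (((4*x = 6 <-> x > 10) -> (not (3*v = 2*x + 13))) and ((not (4*x = 6 <-> x > 10)) -> (not (v = 9))))) and ((not (v > 0 and x = -7)) -> (not (2*x = 15))).
Before the if: ((x < -9 or 3*x >= 8) -> (3*x <= 3*v + 7 and ((v > 0 and 5*u = -7) -> (((11*u = 0 <-> 14*u > 16) -> (not (3*v = 10*u + 13))) and ((not (11*u = 0 <-> 14*u > 16)) -> (not (v = 9))))) and ((not (v > 0 and 5*u = -7)) -> (not (u = 9))))) and ((not (x < -9 or 3*x >= 8)) -> (((v > 0 and x = -7) -> (((4*x = 6 <-> x > 10) -> (not (3*v = 2*x + 13))) and ((not (4*x = 6 <-> x > 10)) -> (not (v = 9))))) and ((not (v > 0 and x = -7)) -> (not (2*x = 15)))))
Answer: WP = ((x < -9 or 3*x >= 8) -> (3*x <= 3*v + 7 and ((v > 0 and 5*u = -7) -> (((11*u = 0 <-> 14*u > 16) -> (not (3*v = 10*u + 13))) and ((not (11*u = 0 <-> 14*u > 16)) -> (not (v = 9))))) and ((not (v > 0 and 5*u = -7)) -> (not (u = 9))))) and ((not (x < -9 or 3*x >= 8)) -> (((v > 0 and x = -7) -> (((4*x = 6 <-> x > 10) -> (not (3*v = 2*x + 13))) and ((not (4*x = 6 <-> x > 10)) -> (not (v = 9))))) and ((not (v > 0 and x = -7)) -> (not (2*x = 15)))))


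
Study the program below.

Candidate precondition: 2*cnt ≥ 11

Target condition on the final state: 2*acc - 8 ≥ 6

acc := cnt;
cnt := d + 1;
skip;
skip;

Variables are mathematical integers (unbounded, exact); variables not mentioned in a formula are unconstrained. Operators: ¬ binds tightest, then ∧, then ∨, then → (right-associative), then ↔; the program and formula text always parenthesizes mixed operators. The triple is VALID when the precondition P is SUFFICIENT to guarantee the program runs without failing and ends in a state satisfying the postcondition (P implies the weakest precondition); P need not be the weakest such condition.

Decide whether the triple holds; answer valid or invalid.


Working backward. After the program, the postcondition 2*acc - 8 ≥ 6 must hold; in canonical form it is 2*acc ≥ 14.
Before skip: 2*acc ≥ 14
Before skip: 2*acc ≥ 14
Before cnt := d + 1: 2*acc ≥ 14
Before acc := cnt: 2*cnt ≥ 14
The weakest precondition is 2*cnt ≥ 14.
Check whether 2*cnt ≥ 11 implies it.
Countermodel: at the initial state cnt = 6, the precondition holds but the weakest precondition fails.
Answer: invalid


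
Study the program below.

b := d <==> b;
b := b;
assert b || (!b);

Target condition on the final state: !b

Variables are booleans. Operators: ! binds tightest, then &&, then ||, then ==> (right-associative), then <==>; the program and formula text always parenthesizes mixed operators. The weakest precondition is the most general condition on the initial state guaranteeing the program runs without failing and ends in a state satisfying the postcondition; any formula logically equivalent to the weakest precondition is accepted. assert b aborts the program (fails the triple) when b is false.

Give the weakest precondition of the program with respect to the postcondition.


Working backward. After the program, !b must hold.
Before assert b || (!b): !b
Before b := b: !b
Before b := d <==> b: !(d <==> b)
Answer: WP = !(d <==> b)


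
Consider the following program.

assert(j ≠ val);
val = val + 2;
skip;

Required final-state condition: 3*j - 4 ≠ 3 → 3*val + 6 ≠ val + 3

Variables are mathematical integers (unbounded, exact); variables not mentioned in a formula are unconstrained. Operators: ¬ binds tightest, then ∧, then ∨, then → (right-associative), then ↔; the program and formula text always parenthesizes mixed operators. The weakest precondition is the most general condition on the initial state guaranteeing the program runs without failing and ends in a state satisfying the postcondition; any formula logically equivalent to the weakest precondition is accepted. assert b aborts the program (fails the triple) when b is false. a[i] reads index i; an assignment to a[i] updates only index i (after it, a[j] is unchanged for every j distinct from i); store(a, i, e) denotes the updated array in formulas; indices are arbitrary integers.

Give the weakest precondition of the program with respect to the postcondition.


Working backward. After the program, the postcondition 3*j - 4 ≠ 3 → 3*val + 6 ≠ val + 3 must hold; in canonical form it is 3*j ≠ 7 → 2*val ≠ -3.
Before skip: 3*j ≠ 7 → 2*val ≠ -3
Before val := val + 2: 3*j ≠ 7 → 2*val ≠ -7
Before assert j ≠ val: j ≠ val ∧ (3*j ≠ 7 → 2*val ≠ -7)
Answer: WP = j ≠ val ∧ (3*j ≠ 7 → 2*val ≠ -7)


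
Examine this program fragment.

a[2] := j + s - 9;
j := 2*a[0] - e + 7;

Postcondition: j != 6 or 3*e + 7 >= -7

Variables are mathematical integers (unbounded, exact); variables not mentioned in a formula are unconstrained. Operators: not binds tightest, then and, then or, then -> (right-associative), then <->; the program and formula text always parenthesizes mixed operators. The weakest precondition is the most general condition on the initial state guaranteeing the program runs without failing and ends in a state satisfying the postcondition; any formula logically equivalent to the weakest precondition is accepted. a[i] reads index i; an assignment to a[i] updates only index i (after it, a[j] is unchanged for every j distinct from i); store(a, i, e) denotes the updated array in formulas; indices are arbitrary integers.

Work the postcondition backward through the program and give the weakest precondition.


Working backward. After the program, the postcondition j != 6 or 3*e + 7 >= -7 must hold; in canonical form it is j != 6 or 3*e >= -14.
Before j := 2*a[0] - e + 7: 2*a[0] != e - 1 or 3*e >= -14
Before a[2] := j + s - 9: 2*a[0] != e - 1 or 3*e >= -14
Answer: WP = 2*a[0] != e - 1 or 3*e >= -14


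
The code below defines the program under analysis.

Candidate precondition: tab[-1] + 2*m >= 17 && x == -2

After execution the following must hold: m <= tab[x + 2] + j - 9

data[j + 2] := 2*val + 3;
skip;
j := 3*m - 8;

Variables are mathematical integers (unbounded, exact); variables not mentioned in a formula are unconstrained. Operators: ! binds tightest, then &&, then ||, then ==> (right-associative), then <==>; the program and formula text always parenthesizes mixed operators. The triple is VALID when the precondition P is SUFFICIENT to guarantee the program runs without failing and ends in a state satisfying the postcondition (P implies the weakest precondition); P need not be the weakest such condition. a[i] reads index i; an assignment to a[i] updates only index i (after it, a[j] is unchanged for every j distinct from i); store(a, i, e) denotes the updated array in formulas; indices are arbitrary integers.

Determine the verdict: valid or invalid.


Working backward. After the program, m <= tab[x + 2] + j - 9 must hold.
Before j := 3*m - 8: tab[x + 2] + 2*m >= 17
Before skip: tab[x + 2] + 2*m >= 17
Before data[j + 2] := 2*val + 3: tab[x + 2] + 2*m >= 17
The weakest precondition is tab[x + 2] + 2*m >= 17.
Check whether tab[-1] + 2*m >= 17 && x == -2 implies it.
Countermodel: at the initial state m = 0, tab = {[-1] = 17, [0] = -17422, elsewhere 17}, x = -2, the precondition holds but the weakest precondition fails.
Answer: invalid


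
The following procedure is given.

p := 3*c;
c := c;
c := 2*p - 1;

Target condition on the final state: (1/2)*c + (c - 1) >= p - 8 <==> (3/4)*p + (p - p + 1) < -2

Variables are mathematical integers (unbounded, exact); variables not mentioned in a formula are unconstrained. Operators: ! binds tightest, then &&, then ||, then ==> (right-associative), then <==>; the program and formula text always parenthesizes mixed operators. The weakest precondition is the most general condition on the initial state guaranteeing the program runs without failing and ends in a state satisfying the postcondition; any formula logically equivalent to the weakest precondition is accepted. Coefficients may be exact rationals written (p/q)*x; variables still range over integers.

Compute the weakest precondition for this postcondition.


Working backward. After the program, the postcondition (1/2)*c + (c - 1) >= p - 8 <==> (3/4)*p + (p - p + 1) < -2 must hold; in canonical form it is (3/2)*c >= p - 7 <==> (3/4)*p < -3.
Before c := 2*p - 1: 2*p >= -11/2 <==> (3/4)*p < -3
Before c := c: 2*p >= -11/2 <==> (3/4)*p < -3
Before p := 3*c: 6*c >= -11/2 <==> (9/4)*c < -3
Answer: WP = 6*c >= -11/2 <==> (9/4)*c < -3


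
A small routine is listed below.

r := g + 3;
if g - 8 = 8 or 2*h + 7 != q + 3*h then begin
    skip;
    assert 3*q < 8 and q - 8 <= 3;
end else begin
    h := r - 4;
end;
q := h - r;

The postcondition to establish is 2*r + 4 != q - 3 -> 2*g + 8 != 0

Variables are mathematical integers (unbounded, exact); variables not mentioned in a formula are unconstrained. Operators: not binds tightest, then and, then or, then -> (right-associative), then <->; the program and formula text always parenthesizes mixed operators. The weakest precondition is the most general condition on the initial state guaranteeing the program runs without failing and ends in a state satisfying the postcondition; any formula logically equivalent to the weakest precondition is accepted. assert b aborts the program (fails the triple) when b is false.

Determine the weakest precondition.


Working backward. After the program, the postcondition 2*r + 4 != q - 3 -> 2*g + 8 != 0 must hold; in canonical form it is 2*r != q - 7 -> 2*g != -8.
Before q := h - r: 3*r != h - 7 -> 2*g != -8
Then branch requires 3*q < 8 and q <= 11 and (3*r != h - 7 -> 2*g != -8); else branch requires 2*r != -11 -> 2*g != -8.
Before the if: ((g = 16 or h + q != 7) -> (3*q < 8 and q <= 11 and (3*r != h - 7 -> 2*g != -8))) and ((not (g = 16 or h + q != 7)) -> (2*r != -11 -> 2*g != -8))
Before r := g + 3: ((g = 16 or h + q != 7) -> (3*q < 8 and q <= 11 and (3*g != h - 16 -> 2*g != -8))) and ((not (g = 16 or h + q != 7)) -> (2*g != -17 -> 2*g != -8))
Answer: WP = ((g = 16 or h + q != 7) -> (3*q < 8 and q <= 11 and (3*g != h - 16 -> 2*g != -8))) and ((not (g = 16 or h + q != 7)) -> (2*g != -17 -> 2*g != -8))


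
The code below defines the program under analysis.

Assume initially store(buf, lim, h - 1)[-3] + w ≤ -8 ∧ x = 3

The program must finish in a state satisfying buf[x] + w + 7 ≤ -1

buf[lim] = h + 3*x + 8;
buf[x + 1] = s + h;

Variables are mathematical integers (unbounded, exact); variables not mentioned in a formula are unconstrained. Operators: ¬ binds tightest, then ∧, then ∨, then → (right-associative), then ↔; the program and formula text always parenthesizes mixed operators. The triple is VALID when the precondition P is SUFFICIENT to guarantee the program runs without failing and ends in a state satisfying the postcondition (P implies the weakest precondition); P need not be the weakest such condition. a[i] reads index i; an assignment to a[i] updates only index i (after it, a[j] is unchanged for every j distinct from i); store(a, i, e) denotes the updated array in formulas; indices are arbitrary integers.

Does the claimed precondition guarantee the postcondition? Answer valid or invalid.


Working backward. After the program, the postcondition buf[x] + w + 7 ≤ -1 must hold; in canonical form it is buf[x] + w ≤ -8.
Before buf[x + 1] := s + h: store(buf, x + 1, h + s)[x] + w ≤ -8
Before buf[lim] := h + 3*x + 8: store(store(buf, lim, h + 3*x + 8), x + 1, h + s)[x] + w ≤ -8
The weakest precondition is store(store(buf, lim, h + 3*x + 8), x + 1, h + s)[x] + w ≤ -8.
Check whether store(buf, lim, h - 1)[-3] + w ≤ -8 ∧ x = 3 implies it.
Countermodel: at the initial state buf = {[-3] = 2, [3] = 0, [4] = 2, elsewhere 2}, h = -7, lim = -3, s = 0, w = 0, x = 3, the precondition holds but the weakest precondition fails.
Answer: invalid


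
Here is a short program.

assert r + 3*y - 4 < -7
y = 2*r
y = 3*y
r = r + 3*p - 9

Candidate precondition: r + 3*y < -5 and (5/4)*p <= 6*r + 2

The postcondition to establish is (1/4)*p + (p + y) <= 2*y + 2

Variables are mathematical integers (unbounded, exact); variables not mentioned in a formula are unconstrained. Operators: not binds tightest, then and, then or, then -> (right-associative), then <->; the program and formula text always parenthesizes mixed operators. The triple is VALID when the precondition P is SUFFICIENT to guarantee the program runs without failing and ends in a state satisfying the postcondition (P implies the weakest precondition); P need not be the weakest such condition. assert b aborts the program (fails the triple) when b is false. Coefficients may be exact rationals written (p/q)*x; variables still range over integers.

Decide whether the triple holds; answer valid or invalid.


Working backward. After the program, the postcondition (1/4)*p + (p + y) <= 2*y + 2 must hold; in canonical form it is (5/4)*p <= y + 2.
Before r := r + 3*p - 9: (5/4)*p <= y + 2
Before y := 3*y: (5/4)*p <= 3*y + 2
Before y := 2*r: (5/4)*p <= 6*r + 2
Before assert r + 3*y - 4 < -7: r + 3*y < -3 and (5/4)*p <= 6*r + 2
The weakest precondition is r + 3*y < -3 and (5/4)*p <= 6*r + 2.
Check whether r + 3*y < -5 and (5/4)*p <= 6*r + 2 implies it.
Every state satisfying the precondition satisfies the weakest precondition: the implication holds.
Answer: valid


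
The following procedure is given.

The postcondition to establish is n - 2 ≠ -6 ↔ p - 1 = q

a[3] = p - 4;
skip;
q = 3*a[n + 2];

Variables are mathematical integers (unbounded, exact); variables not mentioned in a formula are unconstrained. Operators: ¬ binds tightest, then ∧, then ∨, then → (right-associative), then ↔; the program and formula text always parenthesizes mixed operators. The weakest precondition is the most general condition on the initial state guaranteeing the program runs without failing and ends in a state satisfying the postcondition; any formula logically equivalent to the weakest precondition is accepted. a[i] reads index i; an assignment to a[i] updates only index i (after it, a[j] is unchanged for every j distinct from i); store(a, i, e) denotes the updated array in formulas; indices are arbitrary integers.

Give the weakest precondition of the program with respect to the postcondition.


Working backward. After the program, the postcondition n - 2 ≠ -6 ↔ p - 1 = q must hold; in canonical form it is n ≠ -4 ↔ p = q + 1.
Before q := 3*a[n + 2]: n ≠ -4 ↔ p = 3*a[n + 2] + 1
Before skip: n ≠ -4 ↔ p = 3*a[n + 2] + 1
Before a[3] := p - 4: n ≠ -4 ↔ p = 3*store(a, 3, p - 4)[n + 2] + 1
Answer: WP = n ≠ -4 ↔ p = 3*store(a, 3, p - 4)[n + 2] + 1


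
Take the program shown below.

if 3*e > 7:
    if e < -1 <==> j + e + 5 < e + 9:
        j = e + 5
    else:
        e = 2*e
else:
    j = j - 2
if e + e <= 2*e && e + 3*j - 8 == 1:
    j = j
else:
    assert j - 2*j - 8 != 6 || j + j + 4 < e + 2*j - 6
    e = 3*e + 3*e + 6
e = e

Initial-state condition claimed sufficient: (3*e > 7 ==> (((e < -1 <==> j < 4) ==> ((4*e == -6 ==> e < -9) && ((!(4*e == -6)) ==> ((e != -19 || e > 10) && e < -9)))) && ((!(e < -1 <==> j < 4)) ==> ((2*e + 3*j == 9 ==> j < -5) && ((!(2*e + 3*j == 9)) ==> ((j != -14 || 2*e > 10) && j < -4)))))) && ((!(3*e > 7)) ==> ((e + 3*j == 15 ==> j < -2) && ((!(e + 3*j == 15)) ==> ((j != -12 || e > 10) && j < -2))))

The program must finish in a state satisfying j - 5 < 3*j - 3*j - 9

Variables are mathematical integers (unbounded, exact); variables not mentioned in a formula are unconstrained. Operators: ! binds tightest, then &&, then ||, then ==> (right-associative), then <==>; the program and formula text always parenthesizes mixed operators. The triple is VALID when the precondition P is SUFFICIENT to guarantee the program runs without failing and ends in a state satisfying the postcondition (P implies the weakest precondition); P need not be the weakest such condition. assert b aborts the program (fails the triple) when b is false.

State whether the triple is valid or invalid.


Working backward. After the program, the postcondition j - 5 < 3*j - 3*j - 9 must hold; in canonical form it is j < -4.
Before e := e: j < -4
Then branch requires j < -4; else branch requires (j != -14 || e > 10) && j < -4.
Before the if: (e + 3*j == 9 ==> j < -4) && ((!(e + 3*j == 9)) ==> ((j != -14 || e > 10) && j < -4))
Then branch requires ((e < -1 <==> j < 4) ==> ((4*e == -6 ==> e < -9) && ((!(4*e == -6)) ==> ((e != -19 || e > 10) && e < -9)))) && ((!(e < -1 <==> j < 4)) ==> ((2*e + 3*j == 9 ==> j < -4) && ((!(2*e + 3*j == 9)) ==> ((j != -14 || 2*e > 10) && j < -4)))); else branch requires (e + 3*j == 15 ==> j < -2) && ((!(e + 3*j == 15)) ==> ((j != -12 || e > 10) && j < -2)).
Before the if: (3*e > 7 ==> (((e < -1 <==> j < 4) ==> ((4*e == -6 ==> e < -9) && ((!(4*e == -6)) ==> ((e != -19 || e > 10) && e < -9)))) && ((!(e < -1 <==> j < 4)) ==> ((2*e + 3*j == 9 ==> j < -4) && ((!(2*e + 3*j == 9)) ==> ((j != -14 || 2*e > 10) && j < -4)))))) && ((!(3*e > 7)) ==> ((e + 3*j == 15 ==> j < -2) && ((!(e + 3*j == 15)) ==> ((j != -12 || e > 10) && j < -2))))
The weakest precondition is (3*e > 7 ==> (((e < -1 <==> j < 4) ==> ((4*e == -6 ==> e < -9) && ((!(4*e == -6)) ==> ((e != -19 || e > 10) && e < -9)))) && ((!(e < -1 <==> j < 4)) ==> ((2*e + 3*j == 9 ==> j < -4) && ((!(2*e + 3*j == 9)) ==> ((j != -14 || 2*e > 10) && j < -4)))))) && ((!(3*e > 7)) ==> ((e + 3*j == 15 ==> j < -2) && ((!(e + 3*j == 15)) ==> ((j != -12 || e > 10) && j < -2)))).
Check whether (3*e > 7 ==> (((e < -1 <==> j < 4) ==> ((4*e == -6 ==> e < -9) && ((!(4*e == -6)) ==> ((e != -19 || e > 10) && e < -9)))) && ((!(e < -1 <==> j < 4)) ==> ((2*e + 3*j == 9 ==> j < -5) && ((!(2*e + 3*j == 9)) ==> ((j != -14 || 2*e > 10) && j < -4)))))) && ((!(3*e > 7)) ==> ((e + 3*j == 15 ==> j < -2) && ((!(e + 3*j == 15)) ==> ((j != -12 || e > 10) && j < -2)))) implies it.
Every state satisfying the precondition satisfies the weakest precondition: the implication holds.
Answer: valid


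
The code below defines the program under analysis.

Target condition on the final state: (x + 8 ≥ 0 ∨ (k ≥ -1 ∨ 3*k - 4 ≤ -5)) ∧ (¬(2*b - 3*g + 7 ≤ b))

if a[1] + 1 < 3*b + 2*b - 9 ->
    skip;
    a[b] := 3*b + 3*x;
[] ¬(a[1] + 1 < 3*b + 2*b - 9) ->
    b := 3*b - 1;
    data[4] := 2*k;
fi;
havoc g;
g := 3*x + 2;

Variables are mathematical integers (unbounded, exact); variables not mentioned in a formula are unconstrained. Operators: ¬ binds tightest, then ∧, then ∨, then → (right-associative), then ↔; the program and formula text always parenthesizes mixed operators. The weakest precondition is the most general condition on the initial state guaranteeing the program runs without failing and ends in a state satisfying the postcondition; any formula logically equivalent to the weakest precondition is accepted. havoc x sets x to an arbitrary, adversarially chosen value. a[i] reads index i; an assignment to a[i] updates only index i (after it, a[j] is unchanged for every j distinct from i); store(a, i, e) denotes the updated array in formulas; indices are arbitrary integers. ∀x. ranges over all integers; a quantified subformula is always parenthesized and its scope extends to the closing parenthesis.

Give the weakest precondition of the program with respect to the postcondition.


Working backward. After the program, the postcondition (x + 8 ≥ 0 ∨ (k ≥ -1 ∨ 3*k - 4 ≤ -5)) ∧ (¬(2*b - 3*g + 7 ≤ b)) must hold; in canonical form it is (x ≥ -8 ∨ k ≥ -1 ∨ 3*k ≤ -1) ∧ (¬(b ≤ 3*g - 7)).
Before g := 3*x + 2: (x ≥ -8 ∨ k ≥ -1 ∨ 3*k ≤ -1) ∧ (¬(b ≤ 9*x - 1))
Before havoc g: (x ≥ -8 ∨ k ≥ -1 ∨ 3*k ≤ -1) ∧ (¬(b ≤ 9*x - 1))
Then branch requires (x ≥ -8 ∨ k ≥ -1 ∨ 3*k ≤ -1) ∧ (¬(b ≤ 9*x - 1)); else branch requires (x ≥ -8 ∨ k ≥ -1 ∨ 3*k ≤ -1) ∧ (¬(3*b ≤ 9*x)).
Before the if: (a[1] < 5*b - 10 → ((x ≥ -8 ∨ k ≥ -1 ∨ 3*k ≤ -1) ∧ (¬(b ≤ 9*x - 1)))) ∧ ((¬(a[1] < 5*b - 10)) → ((x ≥ -8 ∨ k ≥ -1 ∨ 3*k ≤ -1) ∧ (¬(3*b ≤ 9*x))))
Answer: WP = (a[1] < 5*b - 10 → ((x ≥ -8 ∨ k ≥ -1 ∨ 3*k ≤ -1) ∧ (¬(b ≤ 9*x - 1)))) ∧ ((¬(a[1] < 5*b - 10)) → ((x ≥ -8 ∨ k ≥ -1 ∨ 3*k ≤ -1) ∧ (¬(3*b ≤ 9*x))))
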